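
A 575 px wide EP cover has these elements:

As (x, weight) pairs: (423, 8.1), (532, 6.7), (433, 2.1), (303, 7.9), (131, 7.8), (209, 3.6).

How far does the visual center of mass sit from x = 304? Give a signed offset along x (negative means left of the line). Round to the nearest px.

≈ 29 px

Weights sum to 8.1 + 6.7 + 2.1 + 7.9 + 7.8 + 3.6 = 36.2.
x: (8.1·423 + 6.7·532 + 2.1·433 + 7.9·303 + 7.8·131 + 3.6·209) / 36.2 = 12067.9 / 36.2 ≈ 333.37
Offset from x = 304: 333.37 − 304 ≈ 29.37.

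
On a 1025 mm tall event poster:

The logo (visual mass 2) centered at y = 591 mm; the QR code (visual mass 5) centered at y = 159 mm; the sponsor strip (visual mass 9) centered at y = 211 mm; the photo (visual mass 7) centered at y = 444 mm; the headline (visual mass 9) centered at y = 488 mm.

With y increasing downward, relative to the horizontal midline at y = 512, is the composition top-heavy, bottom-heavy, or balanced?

Weights sum to 2 + 5 + 9 + 7 + 9 = 32.
y-moment: 2·591 + 5·159 + 9·211 + 7·444 + 9·488 = 11376; centroid 11376/32 ≈ 355.50.
355.5 vs midline 512 → top-heavy.

top-heavy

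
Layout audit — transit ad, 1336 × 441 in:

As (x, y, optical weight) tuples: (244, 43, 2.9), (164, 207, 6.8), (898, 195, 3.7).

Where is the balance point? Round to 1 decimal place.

Total weight = 2.9 + 6.8 + 3.7 = 13.4.
x-moment: 2.9·244 + 6.8·164 + 3.7·898 = 5145.4; centroid 5145.4/13.4 ≈ 383.99.
y-moment: 2.9·43 + 6.8·207 + 3.7·195 = 2253.8; centroid 2253.8/13.4 ≈ 168.19.

(384.0, 168.2)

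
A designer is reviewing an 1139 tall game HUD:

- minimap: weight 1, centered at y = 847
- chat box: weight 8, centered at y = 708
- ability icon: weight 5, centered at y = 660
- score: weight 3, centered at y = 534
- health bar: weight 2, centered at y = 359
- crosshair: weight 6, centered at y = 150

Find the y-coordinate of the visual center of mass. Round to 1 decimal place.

Weights sum to 1 + 8 + 5 + 3 + 2 + 6 = 25.
y: moment 13031 / weight 25 ≈ 521.24

y ≈ 521.2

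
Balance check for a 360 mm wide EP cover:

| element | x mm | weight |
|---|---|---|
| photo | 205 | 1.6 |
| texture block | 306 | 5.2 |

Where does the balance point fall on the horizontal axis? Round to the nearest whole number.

x ≈ 282

Total weight = 1.6 + 5.2 = 6.8.
x: (1.6·205 + 5.2·306) / 6.8 = 1919.2 / 6.8 ≈ 282.24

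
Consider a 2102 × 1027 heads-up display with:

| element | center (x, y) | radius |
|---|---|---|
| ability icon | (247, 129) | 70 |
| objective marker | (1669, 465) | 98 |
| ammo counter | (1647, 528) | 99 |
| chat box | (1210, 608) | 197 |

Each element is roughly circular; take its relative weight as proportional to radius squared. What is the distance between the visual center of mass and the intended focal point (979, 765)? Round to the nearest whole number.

≈ 372

r² weights: ability icon 70² = 4900, objective marker 98² = 9604, ammo counter 99² = 9801, chat box 197² = 38809. Total = 63114.
Σw·x = 4900·247 + 9604·1669 + 9801·1647 + 38809·1210 = 80340513, so x̄ = 80340513/63114 ≈ 1272.94.
Σw·y = 4900·129 + 9604·465 + 9801·528 + 38809·608 = 33868760, so ȳ = 33868760/63114 ≈ 536.63.
Offset from (979, 765): Δx ≈ 293.94, Δy ≈ -228.37; distance = √(Δx² + Δy²) ≈ 372.23.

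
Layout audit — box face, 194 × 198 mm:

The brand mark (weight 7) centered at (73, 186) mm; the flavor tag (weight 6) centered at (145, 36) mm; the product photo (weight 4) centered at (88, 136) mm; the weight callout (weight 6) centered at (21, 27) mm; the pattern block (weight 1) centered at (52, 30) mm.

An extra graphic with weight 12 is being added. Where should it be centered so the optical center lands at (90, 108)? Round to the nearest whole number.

(111, 136)

With the extra graphic, Σw becomes 7 + 6 + 4 + 6 + 1 + 12 = 36.
Along x: (1911 + 12·x) / 36 = 90 (existing moment 7·73 + 6·145 + 4·88 + 6·21 + 1·52 = 1911) ⇒ x = (3240 − 1911) / 12 ≈ 110.75.
Along y: (2254 + 12·y) / 36 = 108 (existing moment 7·186 + 6·36 + 4·136 + 6·27 + 1·30 = 2254) ⇒ y = (3888 − 2254) / 12 ≈ 136.17.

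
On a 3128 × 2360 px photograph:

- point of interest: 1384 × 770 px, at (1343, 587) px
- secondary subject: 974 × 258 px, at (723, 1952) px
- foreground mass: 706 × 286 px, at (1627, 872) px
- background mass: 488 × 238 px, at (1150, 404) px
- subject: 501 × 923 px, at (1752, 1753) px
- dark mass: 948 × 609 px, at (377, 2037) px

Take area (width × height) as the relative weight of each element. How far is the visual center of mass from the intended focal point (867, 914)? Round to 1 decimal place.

Areas → weights: point of interest 1384·770 = 1065680, secondary subject 974·258 = 251292, foreground mass 706·286 = 201916, background mass 488·238 = 116144, subject 501·923 = 462423, dark mass 948·609 = 577332; Σw = 2674787.
x: (1065680·1343 + 251292·723 + 201916·1627 + 116144·1150 + 462423·1752 + 577332·377) / 2674787 = 3102794548 / 2674787 ≈ 1160.02
y: (1065680·587 + 251292·1952 + 201916·872 + 116144·404 + 462423·1753 + 577332·2037) / 2674787 = 3325721875 / 2674787 ≈ 1243.36
From (867, 914): dx = 293.02, dy = 329.36, so the distance is √(dx²+dy²) ≈ 440.84.

≈ 440.8 px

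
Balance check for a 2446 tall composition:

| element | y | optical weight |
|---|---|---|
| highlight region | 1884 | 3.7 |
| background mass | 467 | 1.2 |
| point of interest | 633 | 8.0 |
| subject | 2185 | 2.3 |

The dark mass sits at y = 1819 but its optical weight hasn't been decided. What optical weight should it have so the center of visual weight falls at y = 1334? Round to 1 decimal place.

w ≈ 5.5

Fixed elements: Σw = 3.7 + 1.2 + 8.0 + 2.3 = 15.2, Σw·y = 3.7·1884 + 1.2·467 + 8.0·633 + 2.3·2185 = 17620.7.
Balance at y = 1334 requires (17620.7 + w·1819) / (15.2 + w) = 1334.
So w = (1334·15.2 − 17620.7)/(1819 − 1334) = 2656.1/485 ≈ 5.48.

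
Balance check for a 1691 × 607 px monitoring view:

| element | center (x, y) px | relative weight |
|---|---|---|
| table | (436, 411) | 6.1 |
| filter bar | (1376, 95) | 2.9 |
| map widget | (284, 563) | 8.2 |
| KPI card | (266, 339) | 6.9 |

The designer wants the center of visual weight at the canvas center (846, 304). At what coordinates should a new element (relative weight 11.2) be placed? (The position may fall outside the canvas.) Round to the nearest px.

After adding the new element, total weight = 6.1 + 2.9 + 8.2 + 6.9 + 11.2 = 35.3.
Along x: (10814.2 + 11.2·x) / 35.3 = 846 (existing moment 6.1·436 + 2.9·1376 + 8.2·284 + 6.9·266 = 10814.2) ⇒ x = (29863.8 − 10814.2) / 11.2 ≈ 1700.86.
Along y: (9738.3 + 11.2·y) / 35.3 = 304 (existing moment 6.1·411 + 2.9·95 + 8.2·563 + 6.9·339 = 9738.3) ⇒ y = (10731.2 − 9738.3) / 11.2 ≈ 88.65.

(1701, 89)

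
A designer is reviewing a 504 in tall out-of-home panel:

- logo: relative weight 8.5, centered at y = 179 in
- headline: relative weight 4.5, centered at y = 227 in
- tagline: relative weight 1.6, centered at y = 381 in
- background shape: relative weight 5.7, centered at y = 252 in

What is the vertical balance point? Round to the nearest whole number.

Weights sum to 8.5 + 4.5 + 1.6 + 5.7 = 20.3.
y: (8.5·179 + 4.5·227 + 1.6·381 + 5.7·252) / 20.3 = 4589.0 / 20.3 ≈ 226.06

y ≈ 226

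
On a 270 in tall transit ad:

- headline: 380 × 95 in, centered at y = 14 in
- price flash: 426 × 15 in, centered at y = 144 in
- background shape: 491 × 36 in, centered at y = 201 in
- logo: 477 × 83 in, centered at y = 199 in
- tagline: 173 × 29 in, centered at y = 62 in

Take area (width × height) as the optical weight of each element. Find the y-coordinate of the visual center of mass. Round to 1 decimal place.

Areas: headline 380·95 = 36100, price flash 426·15 = 6390, background shape 491·36 = 17676, logo 477·83 = 39591, tagline 173·29 = 5017. Total weight = 104774.
Σw·y = 36100·14 + 6390·144 + 17676·201 + 39591·199 + 5017·62 = 13168099, so ȳ = 13168099/104774 ≈ 125.68.

y ≈ 125.7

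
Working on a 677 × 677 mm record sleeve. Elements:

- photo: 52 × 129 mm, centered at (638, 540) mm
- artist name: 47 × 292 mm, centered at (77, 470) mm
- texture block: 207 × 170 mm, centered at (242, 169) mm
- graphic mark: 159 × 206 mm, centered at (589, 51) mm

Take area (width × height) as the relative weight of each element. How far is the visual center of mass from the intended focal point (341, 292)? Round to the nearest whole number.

≈ 98 mm

Areas: photo 52·129 = 6708, artist name 47·292 = 13724, texture block 207·170 = 35190, graphic mark 159·206 = 32754. Total weight = 88376.
x: (6708·638 + 13724·77 + 35190·242 + 32754·589) / 88376 = 33144538 / 88376 ≈ 375.04
y: (6708·540 + 13724·470 + 35190·169 + 32754·51) / 88376 = 17690164 / 88376 ≈ 200.17
From (341, 292): dx = 34.04, dy = -91.83, so the distance is √(dx²+dy²) ≈ 97.94.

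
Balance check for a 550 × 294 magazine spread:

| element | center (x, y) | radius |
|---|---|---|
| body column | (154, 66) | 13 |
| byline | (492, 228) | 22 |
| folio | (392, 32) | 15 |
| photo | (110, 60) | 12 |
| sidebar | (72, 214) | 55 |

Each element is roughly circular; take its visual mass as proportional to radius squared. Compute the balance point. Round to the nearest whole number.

(145, 194)

r² weights: body column 13² = 169, byline 22² = 484, folio 15² = 225, photo 12² = 144, sidebar 55² = 3025. Total = 4047.
x-moment: 169·154 + 484·492 + 225·392 + 144·110 + 3025·72 = 585994; centroid 585994/4047 ≈ 144.80.
y-moment: 169·66 + 484·228 + 225·32 + 144·60 + 3025·214 = 784696; centroid 784696/4047 ≈ 193.90.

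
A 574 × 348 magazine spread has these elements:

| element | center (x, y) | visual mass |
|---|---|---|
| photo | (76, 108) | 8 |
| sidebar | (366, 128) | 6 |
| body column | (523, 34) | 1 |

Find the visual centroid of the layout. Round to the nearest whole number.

(222, 111)

Σw = 8 + 6 + 1 = 15.
x-moment: 8·76 + 6·366 + 1·523 = 3327; centroid 3327/15 ≈ 221.80.
y-moment: 8·108 + 6·128 + 1·34 = 1666; centroid 1666/15 ≈ 111.07.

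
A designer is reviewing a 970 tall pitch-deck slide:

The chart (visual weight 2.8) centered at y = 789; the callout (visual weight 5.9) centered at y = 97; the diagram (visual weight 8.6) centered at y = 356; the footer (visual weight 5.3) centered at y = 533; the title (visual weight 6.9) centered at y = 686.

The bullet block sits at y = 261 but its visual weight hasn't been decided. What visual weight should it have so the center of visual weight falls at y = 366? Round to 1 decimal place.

Existing Σw = 29.5 (2.8 + 5.9 + 8.6 + 5.3 + 6.9); existing moment 2.8·789 + 5.9·97 + 8.6·356 + 5.3·533 + 6.9·686 = 13401.4.
Set Σw·y/Σw = 366: (13401.4 + 261w) = 366·(29.5 + w).
So w = (366·29.5 − 13401.4)/(261 − 366) = -2604.4/-105 ≈ 24.80.

w ≈ 24.8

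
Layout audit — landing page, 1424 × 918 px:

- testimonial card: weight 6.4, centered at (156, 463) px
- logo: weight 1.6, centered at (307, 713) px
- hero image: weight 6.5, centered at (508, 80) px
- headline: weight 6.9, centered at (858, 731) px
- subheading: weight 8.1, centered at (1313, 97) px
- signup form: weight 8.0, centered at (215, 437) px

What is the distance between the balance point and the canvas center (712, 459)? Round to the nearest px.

≈ 130 px

Σw = 6.4 + 1.6 + 6.5 + 6.9 + 8.1 + 8.0 = 37.5.
x: moment 23067.1 / weight 37.5 ≈ 615.12
y: moment 13949.6 / weight 37.5 ≈ 371.99
From (712, 459): dx = -96.88, dy = -87.01, so the distance is √(dx²+dy²) ≈ 130.22.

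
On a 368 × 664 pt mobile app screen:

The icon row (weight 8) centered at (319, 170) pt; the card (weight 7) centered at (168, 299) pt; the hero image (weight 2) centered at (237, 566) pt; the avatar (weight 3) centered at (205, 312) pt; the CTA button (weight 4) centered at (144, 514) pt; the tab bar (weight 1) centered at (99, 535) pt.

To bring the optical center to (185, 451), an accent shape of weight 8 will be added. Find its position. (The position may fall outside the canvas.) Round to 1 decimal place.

After adding the accent shape, total weight = 8 + 7 + 2 + 3 + 4 + 1 + 8 = 33.
x: need Σw·x = 33·185 = 6105. Existing = 8·319 + 7·168 + 2·237 + 3·205 + 4·144 + 1·99 = 5492. Remainder 613 / 8 ≈ 76.62.
y: need Σw·y = 33·451 = 14883. Existing = 8·170 + 7·299 + 2·566 + 3·312 + 4·514 + 1·535 = 8112. Remainder 6771 / 8 ≈ 846.38.

(76.6, 846.4)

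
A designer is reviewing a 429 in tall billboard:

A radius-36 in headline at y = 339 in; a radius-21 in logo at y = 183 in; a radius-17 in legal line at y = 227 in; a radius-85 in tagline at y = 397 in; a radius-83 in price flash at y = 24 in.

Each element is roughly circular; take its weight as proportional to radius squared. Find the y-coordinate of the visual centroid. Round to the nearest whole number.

Weights ∝ r²: headline 36² = 1296, logo 21² = 441, legal line 17² = 289, tagline 85² = 7225, price flash 83² = 6889; Σw = 16140.
y: (1296·339 + 441·183 + 289·227 + 7225·397 + 6889·24) / 16140 = 3619311 / 16140 ≈ 224.24

y ≈ 224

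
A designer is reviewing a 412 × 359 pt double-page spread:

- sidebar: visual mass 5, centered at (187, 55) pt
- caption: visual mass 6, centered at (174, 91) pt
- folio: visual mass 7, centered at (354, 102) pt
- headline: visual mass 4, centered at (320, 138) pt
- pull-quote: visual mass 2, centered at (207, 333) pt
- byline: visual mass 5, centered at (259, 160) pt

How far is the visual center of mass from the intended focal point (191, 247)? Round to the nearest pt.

≈ 141 pt

Σw = 5 + 6 + 7 + 4 + 2 + 5 = 29.
Σw·x = 5·187 + 6·174 + 7·354 + 4·320 + 2·207 + 5·259 = 7446, so x̄ = 7446/29 ≈ 256.76.
Σw·y = 5·55 + 6·91 + 7·102 + 4·138 + 2·333 + 5·160 = 3553, so ȳ = 3553/29 ≈ 122.52.
From (191, 247): dx = 65.76, dy = -124.48, so the distance is √(dx²+dy²) ≈ 140.78.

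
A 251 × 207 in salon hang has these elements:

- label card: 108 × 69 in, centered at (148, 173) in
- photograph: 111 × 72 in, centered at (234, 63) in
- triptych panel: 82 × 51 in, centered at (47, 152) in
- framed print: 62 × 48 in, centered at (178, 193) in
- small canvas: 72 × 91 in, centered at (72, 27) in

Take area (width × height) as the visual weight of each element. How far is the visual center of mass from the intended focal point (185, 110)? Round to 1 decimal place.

Areas: label card 108·69 = 7452, photograph 111·72 = 7992, triptych panel 82·51 = 4182, framed print 62·48 = 2976, small canvas 72·91 = 6552. Total weight = 29154.
Σw·x = 7452·148 + 7992·234 + 4182·47 + 2976·178 + 6552·72 = 4171050, so x̄ = 4171050/29154 ≈ 143.07.
Σw·y = 7452·173 + 7992·63 + 4182·152 + 2976·193 + 6552·27 = 3179628, so ȳ = 3179628/29154 ≈ 109.06.
From (185, 110): dx = -41.93, dy = -0.94, so the distance is √(dx²+dy²) ≈ 41.94.

≈ 41.9 in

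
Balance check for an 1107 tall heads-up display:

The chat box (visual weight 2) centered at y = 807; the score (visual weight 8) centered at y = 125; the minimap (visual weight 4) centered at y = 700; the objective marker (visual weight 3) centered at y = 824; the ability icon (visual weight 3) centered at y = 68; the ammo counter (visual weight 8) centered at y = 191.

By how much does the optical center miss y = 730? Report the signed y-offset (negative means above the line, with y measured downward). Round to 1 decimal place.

≈ -386.5

Total weight = 2 + 8 + 4 + 3 + 3 + 8 = 28.
y: (2·807 + 8·125 + 4·700 + 3·824 + 3·68 + 8·191) / 28 = 9618 / 28 ≈ 343.50
Offset from y = 730: 343.50 − 730 ≈ -386.50.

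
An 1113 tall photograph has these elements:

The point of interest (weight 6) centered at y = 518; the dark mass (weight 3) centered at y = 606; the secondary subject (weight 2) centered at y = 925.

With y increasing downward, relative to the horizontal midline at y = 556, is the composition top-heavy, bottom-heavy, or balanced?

bottom-heavy

Σw = 6 + 3 + 2 = 11.
Σw·y = 6·518 + 3·606 + 2·925 = 6776, so ȳ = 6776/11 ≈ 616.00.
616.0 vs midline 556 → bottom-heavy.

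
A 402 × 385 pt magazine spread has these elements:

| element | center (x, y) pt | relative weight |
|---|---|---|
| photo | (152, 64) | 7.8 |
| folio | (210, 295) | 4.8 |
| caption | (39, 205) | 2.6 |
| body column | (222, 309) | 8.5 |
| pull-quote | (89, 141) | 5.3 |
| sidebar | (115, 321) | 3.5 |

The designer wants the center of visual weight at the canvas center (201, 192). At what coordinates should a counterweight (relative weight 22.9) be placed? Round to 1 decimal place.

(265.5, 161.2)

After adding the counterweight, total weight = 7.8 + 4.8 + 2.6 + 8.5 + 5.3 + 3.5 + 22.9 = 55.4.
Along x: (5056.2 + 22.9·x) / 55.4 = 201 (existing moment 7.8·152 + 4.8·210 + 2.6·39 + 8.5·222 + 5.3·89 + 3.5·115 = 5056.2) ⇒ x = (11135.4 − 5056.2) / 22.9 ≈ 265.47.
Along y: (6945.5 + 22.9·y) / 55.4 = 192 (existing moment 7.8·64 + 4.8·295 + 2.6·205 + 8.5·309 + 5.3·141 + 3.5·321 = 6945.5) ⇒ y = (10636.8 − 6945.5) / 22.9 ≈ 161.19.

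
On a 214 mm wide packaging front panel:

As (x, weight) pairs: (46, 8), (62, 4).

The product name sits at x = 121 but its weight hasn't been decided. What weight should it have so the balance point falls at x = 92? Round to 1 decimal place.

Existing Σw = 12 (8 + 4); existing moment 8·46 + 4·62 = 616.
Balance at x = 92 requires (616 + w·121) / (12 + w) = 92.
So w = (92·12 − 616)/(121 − 92) = 488/29 ≈ 16.83.

w ≈ 16.8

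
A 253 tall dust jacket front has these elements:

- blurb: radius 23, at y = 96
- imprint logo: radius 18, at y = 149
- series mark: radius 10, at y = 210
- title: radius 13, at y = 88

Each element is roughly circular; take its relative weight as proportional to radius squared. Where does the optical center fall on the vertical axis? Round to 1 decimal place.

Weights ∝ r²: blurb 23² = 529, imprint logo 18² = 324, series mark 10² = 100, title 13² = 169; Σw = 1122.
Σw·y = 529·96 + 324·149 + 100·210 + 169·88 = 134932, so ȳ = 134932/1122 ≈ 120.26.

y ≈ 120.3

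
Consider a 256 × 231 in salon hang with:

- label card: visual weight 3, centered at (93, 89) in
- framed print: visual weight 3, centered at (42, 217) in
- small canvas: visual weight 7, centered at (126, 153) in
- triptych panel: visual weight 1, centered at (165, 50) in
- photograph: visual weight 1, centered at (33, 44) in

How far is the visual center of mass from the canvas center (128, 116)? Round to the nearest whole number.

Σw = 3 + 3 + 7 + 1 + 1 = 15.
Σw·x = 3·93 + 3·42 + 7·126 + 1·165 + 1·33 = 1485, so x̄ = 1485/15 ≈ 99.00.
Σw·y = 3·89 + 3·217 + 7·153 + 1·50 + 1·44 = 2083, so ȳ = 2083/15 ≈ 138.87.
Offset from (128, 116): Δx ≈ -29.00, Δy ≈ 22.87; distance = √(Δx² + Δy²) ≈ 36.93.

≈ 37 in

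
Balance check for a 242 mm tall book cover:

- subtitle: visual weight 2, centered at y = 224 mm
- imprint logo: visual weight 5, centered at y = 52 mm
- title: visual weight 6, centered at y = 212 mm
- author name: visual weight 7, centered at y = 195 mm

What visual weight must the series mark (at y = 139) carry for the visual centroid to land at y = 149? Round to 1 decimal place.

Existing Σw = 20 (2 + 5 + 6 + 7); existing moment 2·224 + 5·52 + 6·212 + 7·195 = 3345.
Balance at y = 149 requires (3345 + w·139) / (20 + w) = 149.
Solving: w = (149·20 − 3345) / (139 − 149) = -365 / -10 ≈ 36.50.

w ≈ 36.5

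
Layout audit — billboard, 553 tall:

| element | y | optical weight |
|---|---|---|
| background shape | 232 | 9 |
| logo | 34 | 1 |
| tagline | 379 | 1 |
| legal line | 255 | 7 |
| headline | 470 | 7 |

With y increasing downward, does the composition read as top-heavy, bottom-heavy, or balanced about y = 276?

bottom-heavy

Total weight = 9 + 1 + 1 + 7 + 7 = 25.
y-moment: 9·232 + 1·34 + 1·379 + 7·255 + 7·470 = 7576; centroid 7576/25 ≈ 303.04.
303.0 lies below (larger y than) the midline 276, so the layout is bottom-heavy.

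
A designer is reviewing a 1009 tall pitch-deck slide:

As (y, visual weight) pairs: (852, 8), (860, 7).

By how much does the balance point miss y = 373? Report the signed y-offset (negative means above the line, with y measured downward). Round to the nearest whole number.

Σw = 8 + 7 = 15.
y: (8·852 + 7·860) / 15 = 12836 / 15 ≈ 855.73
Offset from y = 373: 855.73 − 373 ≈ 482.73.

≈ 483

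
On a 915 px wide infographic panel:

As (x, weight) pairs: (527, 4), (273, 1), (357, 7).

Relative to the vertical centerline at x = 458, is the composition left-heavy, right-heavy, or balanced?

Total weight = 4 + 1 + 7 = 12.
x: (4·527 + 1·273 + 7·357) / 12 = 4880 / 12 ≈ 406.67
406.7 vs midline 458 → left-heavy.

left-heavy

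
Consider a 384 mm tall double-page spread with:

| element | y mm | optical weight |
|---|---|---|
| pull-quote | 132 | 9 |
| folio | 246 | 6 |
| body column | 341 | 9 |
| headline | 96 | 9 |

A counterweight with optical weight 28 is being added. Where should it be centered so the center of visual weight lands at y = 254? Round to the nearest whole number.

y ≈ 318

New total weight: (9 + 6 + 9 + 9) + 28 = 61.
y: need Σw·y = 61·254 = 15494. Existing = 9·132 + 6·246 + 9·341 + 9·96 = 6597. Remainder 8897 / 28 ≈ 317.75.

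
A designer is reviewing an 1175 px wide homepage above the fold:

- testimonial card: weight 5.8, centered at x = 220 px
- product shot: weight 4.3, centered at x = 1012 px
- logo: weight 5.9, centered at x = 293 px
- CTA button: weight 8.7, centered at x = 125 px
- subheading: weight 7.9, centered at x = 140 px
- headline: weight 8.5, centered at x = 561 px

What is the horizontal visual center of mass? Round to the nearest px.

x ≈ 348

Σw = 5.8 + 4.3 + 5.9 + 8.7 + 7.9 + 8.5 = 41.1.
x: (5.8·220 + 4.3·1012 + 5.9·293 + 8.7·125 + 7.9·140 + 8.5·561) / 41.1 = 14318.3 / 41.1 ≈ 348.38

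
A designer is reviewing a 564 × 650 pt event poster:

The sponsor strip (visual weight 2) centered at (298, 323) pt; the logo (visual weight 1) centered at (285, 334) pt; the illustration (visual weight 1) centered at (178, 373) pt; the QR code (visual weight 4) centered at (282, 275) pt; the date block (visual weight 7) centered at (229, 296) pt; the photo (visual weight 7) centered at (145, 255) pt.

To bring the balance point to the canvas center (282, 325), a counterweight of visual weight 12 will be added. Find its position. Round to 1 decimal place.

(398.6, 395.0)

With the counterweight, Σw becomes 2 + 1 + 1 + 4 + 7 + 7 + 12 = 34.
x: need Σw·x = 34·282 = 9588. Existing = 2·298 + 1·285 + 1·178 + 4·282 + 7·229 + 7·145 = 4805. Remainder 4783 / 12 ≈ 398.58.
y: need Σw·y = 34·325 = 11050. Existing = 2·323 + 1·334 + 1·373 + 4·275 + 7·296 + 7·255 = 6310. Remainder 4740 / 12 ≈ 395.00.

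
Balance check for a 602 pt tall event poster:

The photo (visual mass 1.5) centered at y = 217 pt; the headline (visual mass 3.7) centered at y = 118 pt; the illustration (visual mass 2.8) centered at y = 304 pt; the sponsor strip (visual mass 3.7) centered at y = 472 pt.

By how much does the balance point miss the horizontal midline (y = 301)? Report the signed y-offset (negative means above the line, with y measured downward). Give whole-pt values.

≈ -14 pt

Σw = 1.5 + 3.7 + 2.8 + 3.7 = 11.7.
Σw·y = 1.5·217 + 3.7·118 + 2.8·304 + 3.7·472 = 3359.7, so ȳ = 3359.7/11.7 ≈ 287.15.
Difference: 287.15 − 301 ≈ -13.85.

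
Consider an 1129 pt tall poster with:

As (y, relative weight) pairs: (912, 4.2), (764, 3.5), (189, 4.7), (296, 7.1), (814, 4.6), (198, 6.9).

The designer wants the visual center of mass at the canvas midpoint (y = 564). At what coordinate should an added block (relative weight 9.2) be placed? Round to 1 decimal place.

After adding the added block, total weight = 4.2 + 3.5 + 4.7 + 7.1 + 4.6 + 6.9 + 9.2 = 40.2.
y: target moment 40.2×564 = 22672.8; current 4.2·912 + 3.5·764 + 4.7·189 + 7.1·296 + 4.6·814 + 6.9·198 = 14604.9; the added block supplies 8067.9, so y = 8067.9/9.2 ≈ 876.95.

y ≈ 876.9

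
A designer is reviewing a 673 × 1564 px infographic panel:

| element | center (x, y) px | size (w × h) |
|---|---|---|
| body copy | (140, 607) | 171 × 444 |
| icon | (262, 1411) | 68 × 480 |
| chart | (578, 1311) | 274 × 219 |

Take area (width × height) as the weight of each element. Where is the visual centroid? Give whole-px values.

Taking area as weight: body copy 171·444 = 75924, icon 68·480 = 32640, chart 274·219 = 60006. Sum 168570.
x-moment: 75924·140 + 32640·262 + 60006·578 = 53864508; centroid 53864508/168570 ≈ 319.54.
y-moment: 75924·607 + 32640·1411 + 60006·1311 = 170808774; centroid 170808774/168570 ≈ 1013.28.

(320, 1013)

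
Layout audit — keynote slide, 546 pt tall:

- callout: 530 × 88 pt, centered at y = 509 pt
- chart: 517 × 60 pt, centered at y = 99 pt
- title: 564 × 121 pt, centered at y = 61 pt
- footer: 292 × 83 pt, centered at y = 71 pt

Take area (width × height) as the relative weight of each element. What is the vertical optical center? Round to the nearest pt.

Areas: callout 530·88 = 46640, chart 517·60 = 31020, title 564·121 = 68244, footer 292·83 = 24236. Total weight = 170140.
y: (46640·509 + 31020·99 + 68244·61 + 24236·71) / 170140 = 32694380 / 170140 ≈ 192.16

y ≈ 192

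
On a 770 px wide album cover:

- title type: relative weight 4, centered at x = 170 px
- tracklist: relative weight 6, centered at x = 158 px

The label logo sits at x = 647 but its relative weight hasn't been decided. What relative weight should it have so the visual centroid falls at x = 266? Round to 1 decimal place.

Existing Σw = 10 (4 + 6); existing moment 4·170 + 6·158 = 1628.
Set Σw·x/Σw = 266: (1628 + 647w) = 266·(10 + w).
Solving: w = (266·10 − 1628) / (647 − 266) = 1032 / 381 ≈ 2.71.

w ≈ 2.7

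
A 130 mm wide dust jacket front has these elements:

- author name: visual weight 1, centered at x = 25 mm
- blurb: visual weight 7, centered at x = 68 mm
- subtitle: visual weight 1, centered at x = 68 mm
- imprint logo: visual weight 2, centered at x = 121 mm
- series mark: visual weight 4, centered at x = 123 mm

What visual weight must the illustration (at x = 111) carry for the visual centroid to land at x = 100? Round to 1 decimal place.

Existing Σw = 15 (1 + 7 + 1 + 2 + 4); existing moment 1·25 + 7·68 + 1·68 + 2·121 + 4·123 = 1303.
For the centroid to hit 100: (1303 + w·111) / (15 + w) = 100.
So w = (100·15 − 1303)/(111 − 100) = 197/11 ≈ 17.91.

w ≈ 17.9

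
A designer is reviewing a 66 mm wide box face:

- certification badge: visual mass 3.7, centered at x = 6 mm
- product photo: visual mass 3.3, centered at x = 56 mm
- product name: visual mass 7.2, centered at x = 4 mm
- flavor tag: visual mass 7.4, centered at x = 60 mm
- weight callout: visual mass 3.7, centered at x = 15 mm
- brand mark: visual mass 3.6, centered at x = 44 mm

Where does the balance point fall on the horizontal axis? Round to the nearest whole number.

x ≈ 31

Σw = 3.7 + 3.3 + 7.2 + 7.4 + 3.7 + 3.6 = 28.9.
x-moment: 3.7·6 + 3.3·56 + 7.2·4 + 7.4·60 + 3.7·15 + 3.6·44 = 893.7; centroid 893.7/28.9 ≈ 30.92.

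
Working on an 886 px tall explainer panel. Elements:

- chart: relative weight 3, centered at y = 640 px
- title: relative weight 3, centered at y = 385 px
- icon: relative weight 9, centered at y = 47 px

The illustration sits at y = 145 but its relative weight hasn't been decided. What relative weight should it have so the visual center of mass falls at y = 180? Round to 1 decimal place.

Known weights sum to 3 + 3 + 9 = 15; their moment is 3·640 + 3·385 + 9·47 = 3498.
Balance at y = 180 requires (3498 + w·145) / (15 + w) = 180.
Rearranging, w·(145 − 180) = 180·15 − 3498 = -798, so w ≈ -798/-35 = 22.80.

w ≈ 22.8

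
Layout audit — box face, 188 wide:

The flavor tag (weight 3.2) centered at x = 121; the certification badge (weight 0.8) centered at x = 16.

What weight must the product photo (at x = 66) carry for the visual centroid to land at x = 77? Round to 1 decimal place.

Existing Σw = 4.0 (3.2 + 0.8); existing moment 3.2·121 + 0.8·16 = 400.0.
Balance at x = 77 requires (400.0 + w·66) / (4.0 + w) = 77.
Rearranging, w·(66 − 77) = 77·4.0 − 400.0 = -92.0, so w ≈ -92.0/-11 = 8.36.

w ≈ 8.4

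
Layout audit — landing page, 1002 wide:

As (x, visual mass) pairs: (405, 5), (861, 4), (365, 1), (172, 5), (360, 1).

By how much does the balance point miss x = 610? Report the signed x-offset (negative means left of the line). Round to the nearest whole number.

Total weight = 5 + 4 + 1 + 5 + 1 = 16.
Σw·x = 5·405 + 4·861 + 1·365 + 5·172 + 1·360 = 7054, so x̄ = 7054/16 ≈ 440.88.
Difference: 440.88 − 610 ≈ -169.12.

≈ -169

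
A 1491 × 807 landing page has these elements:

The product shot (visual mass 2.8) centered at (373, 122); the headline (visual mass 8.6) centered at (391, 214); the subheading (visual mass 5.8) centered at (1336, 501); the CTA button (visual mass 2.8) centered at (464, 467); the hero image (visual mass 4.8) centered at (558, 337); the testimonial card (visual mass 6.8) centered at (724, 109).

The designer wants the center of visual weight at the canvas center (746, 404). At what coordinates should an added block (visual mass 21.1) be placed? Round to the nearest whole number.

(865, 594)

After adding the added block, total weight = 2.8 + 8.6 + 5.8 + 2.8 + 4.8 + 6.8 + 21.1 = 52.7.
x: need Σw·x = 52.7·746 = 39314.2. Existing = 2.8·373 + 8.6·391 + 5.8·1336 + 2.8·464 + 4.8·558 + 6.8·724 = 21056.6. Remainder 18257.6 / 21.1 ≈ 865.29.
y: need Σw·y = 52.7·404 = 21290.8. Existing = 2.8·122 + 8.6·214 + 5.8·501 + 2.8·467 + 4.8·337 + 6.8·109 = 8754.2. Remainder 12536.6 / 21.1 ≈ 594.15.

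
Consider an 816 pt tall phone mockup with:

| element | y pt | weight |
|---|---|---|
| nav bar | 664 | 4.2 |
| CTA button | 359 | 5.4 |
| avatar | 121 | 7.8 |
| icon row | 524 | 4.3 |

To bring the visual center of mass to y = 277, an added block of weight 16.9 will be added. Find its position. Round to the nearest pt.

y ≈ 164

After adding the added block, total weight = 4.2 + 5.4 + 7.8 + 4.3 + 16.9 = 38.6.
Along y: (7924.4 + 16.9·y) / 38.6 = 277 (existing moment 4.2·664 + 5.4·359 + 7.8·121 + 4.3·524 = 7924.4) ⇒ y = (10692.2 − 7924.4) / 16.9 ≈ 163.78.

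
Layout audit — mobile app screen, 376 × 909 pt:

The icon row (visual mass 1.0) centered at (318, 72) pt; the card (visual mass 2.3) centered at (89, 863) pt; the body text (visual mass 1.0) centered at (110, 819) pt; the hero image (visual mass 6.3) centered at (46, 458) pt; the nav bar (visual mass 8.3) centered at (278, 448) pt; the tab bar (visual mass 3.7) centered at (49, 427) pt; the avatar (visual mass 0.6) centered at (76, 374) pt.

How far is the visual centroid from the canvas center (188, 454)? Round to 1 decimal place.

≈ 50.7 pt

Σw = 1.0 + 2.3 + 1.0 + 6.3 + 8.3 + 3.7 + 0.6 = 23.2.
x: (1.0·318 + 2.3·89 + 1.0·110 + 6.3·46 + 8.3·278 + 3.7·49 + 0.6·76) / 23.2 = 3456.8 / 23.2 ≈ 149.00
y: (1.0·72 + 2.3·863 + 1.0·819 + 6.3·458 + 8.3·448 + 3.7·427 + 0.6·374) / 23.2 = 11284.0 / 23.2 ≈ 486.38
Offset from (188, 454): Δx ≈ -39.00, Δy ≈ 32.38; distance = √(Δx² + Δy²) ≈ 50.69.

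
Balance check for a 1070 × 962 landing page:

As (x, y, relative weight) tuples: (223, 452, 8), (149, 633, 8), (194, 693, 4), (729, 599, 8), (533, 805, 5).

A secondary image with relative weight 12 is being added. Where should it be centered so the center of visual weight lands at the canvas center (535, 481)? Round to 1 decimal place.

New total weight: (8 + 8 + 4 + 8 + 5) + 12 = 45.
x: target moment 45×535 = 24075; current 8·223 + 8·149 + 4·194 + 8·729 + 5·533 = 12249; the secondary image supplies 11826, so x = 11826/12 ≈ 985.50.
y: target moment 45×481 = 21645; current 8·452 + 8·633 + 4·693 + 8·599 + 5·805 = 20269; the secondary image supplies 1376, so y = 1376/12 ≈ 114.67.

(985.5, 114.7)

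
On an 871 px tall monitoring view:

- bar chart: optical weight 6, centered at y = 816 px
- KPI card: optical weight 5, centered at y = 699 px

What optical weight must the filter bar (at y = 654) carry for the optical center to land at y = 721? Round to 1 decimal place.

Fixed elements: Σw = 6 + 5 = 11, Σw·y = 6·816 + 5·699 = 8391.
Set Σw·y/Σw = 721: (8391 + 654w) = 721·(11 + w).
Solving: w = (721·11 − 8391) / (654 − 721) = -460 / -67 ≈ 6.87.

w ≈ 6.9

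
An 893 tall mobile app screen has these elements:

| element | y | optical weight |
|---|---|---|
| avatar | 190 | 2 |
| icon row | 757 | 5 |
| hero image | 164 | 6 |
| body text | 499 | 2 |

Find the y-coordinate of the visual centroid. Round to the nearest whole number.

Σw = 2 + 5 + 6 + 2 = 15.
Σw·y = 2·190 + 5·757 + 6·164 + 2·499 = 6147, so ȳ = 6147/15 ≈ 409.80.

y ≈ 410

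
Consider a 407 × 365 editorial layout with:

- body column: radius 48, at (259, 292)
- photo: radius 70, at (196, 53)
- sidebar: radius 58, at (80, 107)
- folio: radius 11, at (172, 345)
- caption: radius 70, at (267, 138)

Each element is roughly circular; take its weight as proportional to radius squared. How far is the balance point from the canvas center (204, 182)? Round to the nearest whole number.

≈ 53

r² weights: body column 48² = 2304, photo 70² = 4900, sidebar 58² = 3364, folio 11² = 121, caption 70² = 4900. Total = 15589.
Σw·x = 2304·259 + 4900·196 + 3364·80 + 121·172 + 4900·267 = 3155368, so x̄ = 3155368/15589 ≈ 202.41.
Σw·y = 2304·292 + 4900·53 + 3364·107 + 121·345 + 4900·138 = 2010361, so ȳ = 2010361/15589 ≈ 128.96.
Relative to (204, 182): Δ = (-1.59, -53.04); |Δ| = √(-1.59² + -53.04²) ≈ 53.06.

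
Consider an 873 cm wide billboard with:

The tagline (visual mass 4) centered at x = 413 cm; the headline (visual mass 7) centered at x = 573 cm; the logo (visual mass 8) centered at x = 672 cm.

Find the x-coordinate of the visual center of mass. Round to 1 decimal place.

x ≈ 581.0

Σw = 4 + 7 + 8 = 19.
x-moment: 4·413 + 7·573 + 8·672 = 11039; centroid 11039/19 ≈ 581.00.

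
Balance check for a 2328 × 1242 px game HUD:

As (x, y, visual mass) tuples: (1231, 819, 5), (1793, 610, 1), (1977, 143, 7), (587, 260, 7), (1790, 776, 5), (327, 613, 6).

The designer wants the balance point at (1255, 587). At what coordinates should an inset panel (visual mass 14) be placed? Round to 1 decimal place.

New total weight: (5 + 1 + 7 + 7 + 5 + 6) + 14 = 45.
Along x: (36808 + 14·x) / 45 = 1255 (existing moment 5·1231 + 1·1793 + 7·1977 + 7·587 + 5·1790 + 6·327 = 36808) ⇒ x = (56475 − 36808) / 14 ≈ 1404.79.
Along y: (15084 + 14·y) / 45 = 587 (existing moment 5·819 + 1·610 + 7·143 + 7·260 + 5·776 + 6·613 = 15084) ⇒ y = (26415 − 15084) / 14 ≈ 809.36.

(1404.8, 809.4)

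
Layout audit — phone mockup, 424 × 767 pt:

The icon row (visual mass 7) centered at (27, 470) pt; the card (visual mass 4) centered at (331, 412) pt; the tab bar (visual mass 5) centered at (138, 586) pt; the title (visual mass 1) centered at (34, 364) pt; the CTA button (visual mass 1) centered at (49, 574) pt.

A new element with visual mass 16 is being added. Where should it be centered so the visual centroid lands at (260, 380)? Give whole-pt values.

After adding the new element, total weight = 7 + 4 + 5 + 1 + 1 + 16 = 34.
Along x: (2286 + 16·x) / 34 = 260 (existing moment 7·27 + 4·331 + 5·138 + 1·34 + 1·49 = 2286) ⇒ x = (8840 − 2286) / 16 ≈ 409.62.
Along y: (8806 + 16·y) / 34 = 380 (existing moment 7·470 + 4·412 + 5·586 + 1·364 + 1·574 = 8806) ⇒ y = (12920 − 8806) / 16 ≈ 257.12.

(410, 257)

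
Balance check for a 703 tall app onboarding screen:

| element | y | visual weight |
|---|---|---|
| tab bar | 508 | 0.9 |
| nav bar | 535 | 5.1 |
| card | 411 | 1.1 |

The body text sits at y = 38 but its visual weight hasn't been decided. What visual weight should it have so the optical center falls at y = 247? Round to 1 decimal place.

Existing Σw = 7.1 (0.9 + 5.1 + 1.1); existing moment 0.9·508 + 5.1·535 + 1.1·411 = 3637.8.
Set Σw·y/Σw = 247: (3637.8 + 38w) = 247·(7.1 + w).
Rearranging, w·(38 − 247) = 247·7.1 − 3637.8 = -1884.1, so w ≈ -1884.1/-209 = 9.01.

w ≈ 9.0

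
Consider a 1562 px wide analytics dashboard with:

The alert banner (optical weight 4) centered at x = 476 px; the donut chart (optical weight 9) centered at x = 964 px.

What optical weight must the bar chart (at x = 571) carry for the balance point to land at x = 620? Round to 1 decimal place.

Fixed elements: Σw = 4 + 9 = 13, Σw·x = 4·476 + 9·964 = 10580.
Balance at x = 620 requires (10580 + w·571) / (13 + w) = 620.
So w = (620·13 − 10580)/(571 − 620) = -2520/-49 ≈ 51.43.

w ≈ 51.4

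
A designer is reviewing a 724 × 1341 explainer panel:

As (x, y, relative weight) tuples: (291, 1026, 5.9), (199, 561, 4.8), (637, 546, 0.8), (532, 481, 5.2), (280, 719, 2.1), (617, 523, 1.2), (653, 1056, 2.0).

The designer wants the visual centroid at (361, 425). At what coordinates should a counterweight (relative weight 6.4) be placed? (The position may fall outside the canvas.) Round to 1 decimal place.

New total weight: (5.9 + 4.8 + 0.8 + 5.2 + 2.1 + 1.2 + 2.0) + 6.4 = 28.4.
x: target moment 28.4×361 = 10252.4; current 5.9·291 + 4.8·199 + 0.8·637 + 5.2·532 + 2.1·280 + 1.2·617 + 2.0·653 = 8582.5; the counterweight supplies 1669.9, so x = 1669.9/6.4 ≈ 260.92.
y: target moment 28.4×425 = 12070.0; current 5.9·1026 + 4.8·561 + 0.8·546 + 5.2·481 + 2.1·719 + 1.2·523 + 2.0·1056 = 15933.7; the counterweight supplies -3863.7, so y = -3863.7/6.4 ≈ -603.70.

(260.9, -603.7)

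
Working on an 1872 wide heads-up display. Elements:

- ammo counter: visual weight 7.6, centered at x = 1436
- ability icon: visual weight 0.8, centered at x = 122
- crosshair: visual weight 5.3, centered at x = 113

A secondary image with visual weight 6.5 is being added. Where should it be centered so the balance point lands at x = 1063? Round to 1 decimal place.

New total weight: (7.6 + 0.8 + 5.3) + 6.5 = 20.2.
x: target moment 20.2×1063 = 21472.6; current 7.6·1436 + 0.8·122 + 5.3·113 = 11610.1; the secondary image supplies 9862.5, so x = 9862.5/6.5 ≈ 1517.31.

x ≈ 1517.3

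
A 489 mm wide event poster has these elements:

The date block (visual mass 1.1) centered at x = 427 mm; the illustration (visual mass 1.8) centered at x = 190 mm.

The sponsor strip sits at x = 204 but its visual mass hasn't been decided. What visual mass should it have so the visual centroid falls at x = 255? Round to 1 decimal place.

Known weights sum to 1.1 + 1.8 = 2.9; their moment is 1.1·427 + 1.8·190 = 811.7.
Set Σw·x/Σw = 255: (811.7 + 204w) = 255·(2.9 + w).
So w = (255·2.9 − 811.7)/(204 − 255) = -72.2/-51 ≈ 1.42.

w ≈ 1.4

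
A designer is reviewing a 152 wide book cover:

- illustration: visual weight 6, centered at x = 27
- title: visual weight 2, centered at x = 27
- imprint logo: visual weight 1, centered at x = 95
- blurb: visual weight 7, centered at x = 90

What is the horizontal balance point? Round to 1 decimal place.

x ≈ 58.8

Total weight = 6 + 2 + 1 + 7 = 16.
x-moment: 6·27 + 2·27 + 1·95 + 7·90 = 941; centroid 941/16 ≈ 58.81.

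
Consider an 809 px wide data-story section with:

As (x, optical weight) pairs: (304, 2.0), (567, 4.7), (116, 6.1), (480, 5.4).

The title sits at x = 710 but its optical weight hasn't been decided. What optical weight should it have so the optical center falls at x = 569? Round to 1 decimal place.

w ≈ 26.8

Existing Σw = 18.2 (2.0 + 4.7 + 6.1 + 5.4); existing moment 2.0·304 + 4.7·567 + 6.1·116 + 5.4·480 = 6572.5.
Set Σw·x/Σw = 569: (6572.5 + 710w) = 569·(18.2 + w).
Solving: w = (569·18.2 − 6572.5) / (710 − 569) = 3783.3 / 141 ≈ 26.83.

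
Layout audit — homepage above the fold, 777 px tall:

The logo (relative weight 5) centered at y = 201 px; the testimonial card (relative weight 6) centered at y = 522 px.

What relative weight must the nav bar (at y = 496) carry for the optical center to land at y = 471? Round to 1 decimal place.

Existing Σw = 11 (5 + 6); existing moment 5·201 + 6·522 = 4137.
Set Σw·y/Σw = 471: (4137 + 496w) = 471·(11 + w).
Rearranging, w·(496 − 471) = 471·11 − 4137 = 1044, so w ≈ 1044/25 = 41.76.

w ≈ 41.8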